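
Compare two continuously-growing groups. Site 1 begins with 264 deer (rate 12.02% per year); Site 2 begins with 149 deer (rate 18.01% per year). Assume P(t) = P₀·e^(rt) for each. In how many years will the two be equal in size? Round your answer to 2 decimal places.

t ≈ 9.55 years

264·e^(0.1202t) = 149·e^(0.1801t)
264/149 = e^((0.1801 − 0.1202)t) → ln(1.77181) = 0.0599·t
t = 0.572 / 0.0599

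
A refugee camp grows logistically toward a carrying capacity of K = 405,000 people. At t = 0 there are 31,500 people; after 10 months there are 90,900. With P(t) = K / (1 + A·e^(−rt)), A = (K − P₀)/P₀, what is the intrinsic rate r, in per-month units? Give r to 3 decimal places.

A = (405000 − 31500)/31500 = 11.85714
90900 = 405000/(1 + 11.85714·e^(−r·10)) → e^(−10r) = (4.45545 − 1)/11.85714 = 0.291423
r = −ln(0.291423)/10 = 1.23298/10

r ≈ 0.123 per month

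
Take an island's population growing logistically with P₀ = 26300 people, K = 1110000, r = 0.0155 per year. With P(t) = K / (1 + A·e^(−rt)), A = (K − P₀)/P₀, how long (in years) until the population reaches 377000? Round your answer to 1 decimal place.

t ≈ 197.0 years

A = (1110000 − 26300)/26300 = 41.20532
377000 = 1110000/(1 + 41.20532·e^(−0.0155t)) → 1 + 41.20532·e^(−0.0155t) = 2.9443
e^(−0.0155t) = 0.047186 → t = ln(21.19292)/0.0155 = 3.05367/0.0155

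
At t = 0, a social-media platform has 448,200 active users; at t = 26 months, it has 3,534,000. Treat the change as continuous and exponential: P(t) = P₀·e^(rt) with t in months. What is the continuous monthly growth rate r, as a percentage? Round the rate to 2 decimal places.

3534000 = 448200 · e^(r·26)
e^(26r) = 3534000/448200 = 7.88487
r = ln(7.88487) / 26 = 2.06495 / 26

r ≈ 7.94% per month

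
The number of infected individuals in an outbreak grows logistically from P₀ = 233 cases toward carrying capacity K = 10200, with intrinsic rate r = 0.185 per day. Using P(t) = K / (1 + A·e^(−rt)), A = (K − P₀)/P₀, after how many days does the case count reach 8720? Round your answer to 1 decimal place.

A = (10200 − 233)/233 = 42.77682
8720 = 10200/(1 + 42.77682·e^(−0.185t)) → 1 + 42.77682·e^(−0.185t) = 1.16972
e^(−0.185t) = 0.003968 → t = ln(252.03642)/0.185 = 5.52957/0.185

t ≈ 29.9 days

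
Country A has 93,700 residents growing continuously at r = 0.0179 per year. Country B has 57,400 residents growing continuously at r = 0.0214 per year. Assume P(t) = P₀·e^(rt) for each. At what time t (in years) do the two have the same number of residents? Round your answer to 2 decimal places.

t ≈ 140.02 years

93700·e^(0.0179t) = 57400·e^(0.0214t)
93700/57400 = e^((0.0214 − 0.0179)t) → ln(1.6324) = 0.0035·t
t = 0.49005 / 0.0035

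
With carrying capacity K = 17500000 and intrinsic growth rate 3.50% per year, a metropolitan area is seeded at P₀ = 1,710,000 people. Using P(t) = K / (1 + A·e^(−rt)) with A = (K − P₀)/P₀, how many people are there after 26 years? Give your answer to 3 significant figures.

A = (17500000 − 1710000)/1710000 = 9.23392
P(26) = 17500000 / (1 + 9.23392·e^(−0.035·26)) = 17500000 / (1 + 9.23392·0.402524)
= 17500000 / 4.71688 ≈ 3710082.9

≈ 3,710,000 people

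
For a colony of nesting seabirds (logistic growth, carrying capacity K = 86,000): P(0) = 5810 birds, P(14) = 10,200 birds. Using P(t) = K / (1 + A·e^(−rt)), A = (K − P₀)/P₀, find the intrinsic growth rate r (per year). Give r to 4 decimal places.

A = (86000 − 5810)/5810 = 13.80207
10200 = 86000/(1 + 13.80207·e^(−r·14)) → e^(−14r) = (8.43137 − 1)/13.80207 = 0.538425
r = −ln(0.538425)/14 = 0.61911/14

r ≈ 0.0442 per year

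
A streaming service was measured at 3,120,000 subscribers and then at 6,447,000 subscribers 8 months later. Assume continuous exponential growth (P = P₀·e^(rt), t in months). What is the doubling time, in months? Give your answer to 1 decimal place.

doubling time ≈ 7.6 months

r = ln(6447000/3120000) / 8 = ln(2.06635) / 8 ≈ 0.090723 per month
doubling time = ln 2 / |r| = 0.69315 / 0.090723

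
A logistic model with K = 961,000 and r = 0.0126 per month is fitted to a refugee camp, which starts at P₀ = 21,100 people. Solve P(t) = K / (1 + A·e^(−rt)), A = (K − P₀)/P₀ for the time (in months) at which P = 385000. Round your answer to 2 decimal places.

A = (961000 − 21100)/21100 = 44.54502
385000 = 961000/(1 + 44.54502·e^(−0.0126t)) → 1 + 44.54502·e^(−0.0126t) = 2.4961
e^(−0.0126t) = 0.033586 → t = ln(29.77402)/0.0126 = 3.39364/0.0126

t ≈ 269.34 months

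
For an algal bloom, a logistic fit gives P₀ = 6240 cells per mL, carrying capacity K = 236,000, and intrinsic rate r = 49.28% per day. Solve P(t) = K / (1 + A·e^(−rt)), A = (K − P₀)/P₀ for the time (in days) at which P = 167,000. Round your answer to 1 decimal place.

A = (236000 − 6240)/6240 = 36.82051
167000 = 236000/(1 + 36.82051·e^(−0.4928t)) → 1 + 36.82051·e^(−0.4928t) = 1.41317
e^(−0.4928t) = 0.011221 → t = ln(89.11631)/0.4928 = 4.48994/0.4928

t ≈ 9.1 days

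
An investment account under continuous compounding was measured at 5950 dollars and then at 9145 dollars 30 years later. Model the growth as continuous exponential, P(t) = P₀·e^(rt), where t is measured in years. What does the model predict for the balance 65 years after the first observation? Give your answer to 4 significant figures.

r = ln(9145/5950) / 30 ≈ 0.014327 per year
P(65) = 5950 · e^(0.014327·65) = 5950 · 2.53773 ≈ 15099.47

≈ 15,100 dollars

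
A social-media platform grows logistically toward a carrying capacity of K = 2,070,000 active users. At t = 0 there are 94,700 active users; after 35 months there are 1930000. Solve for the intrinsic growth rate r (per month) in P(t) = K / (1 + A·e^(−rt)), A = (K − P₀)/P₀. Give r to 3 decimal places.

A = (2070000 − 94700)/94700 = 20.8585
1930000 = 2070000/(1 + 20.8585·e^(−r·35)) → e^(−35r) = (1.07254 − 1)/20.8585 = 0.003478
r = −ln(0.003478)/35 = 5.66139/35

r ≈ 0.162 per month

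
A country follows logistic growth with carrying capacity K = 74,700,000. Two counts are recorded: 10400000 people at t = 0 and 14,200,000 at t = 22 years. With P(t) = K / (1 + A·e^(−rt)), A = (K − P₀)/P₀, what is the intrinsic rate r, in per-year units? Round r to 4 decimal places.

r ≈ 0.0169 per year

A = (74700000 − 10400000)/10400000 = 6.18269
14200000 = 74700000/(1 + 6.18269·e^(−r·22)) → e^(−22r) = (5.26056 − 1)/6.18269 = 0.689111
r = −ln(0.689111)/22 = 0.37235/22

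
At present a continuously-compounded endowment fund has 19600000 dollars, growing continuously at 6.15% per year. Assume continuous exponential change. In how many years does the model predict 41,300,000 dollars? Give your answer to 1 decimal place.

41300000 = 19600000 · e^(0.0615·t)
t = ln(41300000/19600000) / 0.0615 = ln(2.10714) / 0.0615 = 0.74533 / 0.0615

t ≈ 12.1 years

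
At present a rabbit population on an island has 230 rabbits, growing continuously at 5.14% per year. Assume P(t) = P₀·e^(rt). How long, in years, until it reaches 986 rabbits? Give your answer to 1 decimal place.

986 = 230 · e^(0.0514·t)
t = ln(986/230) / 0.0514 = ln(4.28696) / 0.0514 = 1.45558 / 0.0514

t ≈ 28.3 years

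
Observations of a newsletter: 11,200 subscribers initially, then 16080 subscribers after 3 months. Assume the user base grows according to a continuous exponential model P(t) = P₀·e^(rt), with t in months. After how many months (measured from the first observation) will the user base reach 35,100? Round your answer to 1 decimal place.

r = ln(16080/11200) / 3 ≈ 0.120554 per month
t = ln(35100/11200) / r = 1.14229 / 0.120554 ≈ 9.475

t ≈ 9.5 months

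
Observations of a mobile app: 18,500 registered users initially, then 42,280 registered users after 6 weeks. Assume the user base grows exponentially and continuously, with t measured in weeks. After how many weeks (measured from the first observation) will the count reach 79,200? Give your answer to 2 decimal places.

r = ln(42280/18500) / 6 ≈ 0.137757 per week
t = ln(79200/18500) / r = 1.45421 / 0.137757 ≈ 10.556

t ≈ 10.56 weeks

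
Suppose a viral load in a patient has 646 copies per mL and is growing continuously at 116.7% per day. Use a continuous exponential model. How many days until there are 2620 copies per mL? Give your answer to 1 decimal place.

t ≈ 1.2 days

2620 = 646 · e^(1.167·t)
t = ln(2620/646) / 1.167 = ln(4.05573) / 1.167 = 1.40013 / 1.167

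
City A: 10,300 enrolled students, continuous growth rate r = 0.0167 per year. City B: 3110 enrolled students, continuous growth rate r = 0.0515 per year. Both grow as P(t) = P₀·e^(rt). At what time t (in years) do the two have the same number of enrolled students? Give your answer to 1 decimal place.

10300·e^(0.0167t) = 3110·e^(0.0515t)
10300/3110 = e^((0.0515 − 0.0167)t) → ln(3.3119) = 0.0348·t
t = 1.19752 / 0.0348

t ≈ 34.4 years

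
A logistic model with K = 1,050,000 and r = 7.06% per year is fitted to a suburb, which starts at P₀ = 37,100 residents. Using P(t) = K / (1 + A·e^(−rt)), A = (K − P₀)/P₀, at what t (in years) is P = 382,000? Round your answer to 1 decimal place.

A = (1050000 − 37100)/37100 = 27.30189
382000 = 1050000/(1 + 27.30189·e^(−0.0706t)) → 1 + 27.30189·e^(−0.0706t) = 2.74869
e^(−0.0706t) = 0.06405 → t = ln(15.61276)/0.0706 = 2.74809/0.0706

t ≈ 38.9 years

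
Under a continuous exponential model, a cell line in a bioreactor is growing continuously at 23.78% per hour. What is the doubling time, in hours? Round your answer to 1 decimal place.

doubling time = ln(2) / |r| = 0.69315 / 0.2378

doubling time ≈ 2.9 hours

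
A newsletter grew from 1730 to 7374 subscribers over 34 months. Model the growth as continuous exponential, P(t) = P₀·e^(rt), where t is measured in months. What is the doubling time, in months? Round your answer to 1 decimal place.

doubling time ≈ 16.3 months

r = ln(7374/1730) / 34 = ln(4.26243) / 34 ≈ 0.042642 per month
doubling time = ln 2 / |r| = 0.69315 / 0.042642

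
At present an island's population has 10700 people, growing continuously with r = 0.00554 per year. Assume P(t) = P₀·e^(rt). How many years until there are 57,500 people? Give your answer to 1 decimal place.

t ≈ 303.5 years

57500 = 10700 · e^(0.00554·t)
t = ln(57500/10700) / 0.00554 = ln(5.37383) / 0.00554 = 1.68154 / 0.00554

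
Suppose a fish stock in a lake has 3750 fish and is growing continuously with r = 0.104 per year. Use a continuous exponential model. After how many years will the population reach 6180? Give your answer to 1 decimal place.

t ≈ 4.8 years

6180 = 3750 · e^(0.104·t)
t = ln(6180/3750) / 0.104 = ln(1.648) / 0.104 = 0.49956 / 0.104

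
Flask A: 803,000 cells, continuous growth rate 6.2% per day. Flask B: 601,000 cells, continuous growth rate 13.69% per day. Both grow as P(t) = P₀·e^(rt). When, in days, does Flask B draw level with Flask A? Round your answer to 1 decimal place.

803000·e^(0.062t) = 601000·e^(0.1369t)
803000/601000 = e^((0.1369 − 0.062)t) → ln(1.33611) = 0.0749·t
t = 0.28976 / 0.0749

t ≈ 3.9 days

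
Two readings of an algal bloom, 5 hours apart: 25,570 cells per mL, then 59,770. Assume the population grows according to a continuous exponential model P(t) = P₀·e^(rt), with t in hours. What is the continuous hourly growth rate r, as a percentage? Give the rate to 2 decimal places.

r ≈ 16.98% per hour

59770 = 25570 · e^(r·5)
e^(5r) = 59770/25570 = 2.3375
r = ln(2.3375) / 5 = 0.84908 / 5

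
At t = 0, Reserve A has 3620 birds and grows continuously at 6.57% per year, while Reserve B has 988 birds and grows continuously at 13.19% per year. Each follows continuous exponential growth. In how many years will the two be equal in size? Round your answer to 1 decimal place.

3620·e^(0.0657t) = 988·e^(0.1319t)
3620/988 = e^((0.1319 − 0.0657)t) → ln(3.66397) = 0.0662·t
t = 1.29855 / 0.0662

t ≈ 19.6 years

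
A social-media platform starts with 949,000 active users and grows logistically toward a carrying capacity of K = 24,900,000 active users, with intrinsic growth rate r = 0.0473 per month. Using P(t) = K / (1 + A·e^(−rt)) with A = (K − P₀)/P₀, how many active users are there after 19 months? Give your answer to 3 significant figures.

A = (24900000 − 949000)/949000 = 25.23815
P(19) = 24900000 / (1 + 25.23815·e^(−0.0473·19)) = 24900000 / (1 + 25.23815·0.407099)
= 24900000 / 11.27441 ≈ 2208540.85

≈ 2,210,000 active users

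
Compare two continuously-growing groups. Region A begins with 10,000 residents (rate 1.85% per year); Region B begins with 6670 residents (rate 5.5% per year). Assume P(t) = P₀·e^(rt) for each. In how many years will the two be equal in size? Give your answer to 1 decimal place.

10000·e^(0.0185t) = 6670·e^(0.055t)
10000/6670 = e^((0.055 − 0.0185)t) → ln(1.49925) = 0.0365·t
t = 0.40497 / 0.0365

t ≈ 11.1 years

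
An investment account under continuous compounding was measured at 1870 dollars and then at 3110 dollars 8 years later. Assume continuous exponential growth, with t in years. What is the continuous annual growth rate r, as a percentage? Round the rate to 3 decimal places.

3110 = 1870 · e^(r·8)
e^(8r) = 3110/1870 = 1.6631
r = ln(1.6631) / 8 = 0.50868 / 8

r ≈ 6.359% per year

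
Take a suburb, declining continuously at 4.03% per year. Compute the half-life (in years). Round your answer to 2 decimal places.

half-life = ln(2) / |r| = 0.69315 / 0.0403

half-life ≈ 17.20 years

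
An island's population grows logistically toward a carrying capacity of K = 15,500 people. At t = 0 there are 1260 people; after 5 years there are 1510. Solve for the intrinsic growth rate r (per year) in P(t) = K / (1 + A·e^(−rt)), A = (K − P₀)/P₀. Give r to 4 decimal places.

r ≈ 0.0397 per year

A = (15500 − 1260)/1260 = 11.30159
1510 = 15500/(1 + 11.30159·e^(−r·5)) → e^(−5r) = (10.2649 − 1)/11.30159 = 0.819788
r = −ln(0.819788)/5 = 0.19871/5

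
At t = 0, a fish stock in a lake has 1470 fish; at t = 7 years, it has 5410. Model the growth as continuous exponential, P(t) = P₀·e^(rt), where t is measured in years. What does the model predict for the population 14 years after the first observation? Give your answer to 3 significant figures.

≈ 19,900 fish

r = ln(5410/1470) / 7 ≈ 0.186141 per year
P(14) = 1470 · e^(0.186141·14) = 1470 · 13.5444 ≈ 19910.27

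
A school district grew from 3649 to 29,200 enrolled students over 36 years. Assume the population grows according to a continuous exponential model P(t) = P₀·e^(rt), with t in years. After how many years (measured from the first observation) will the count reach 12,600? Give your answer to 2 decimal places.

r = ln(29200/3649) / 36 ≈ 0.05777 per year
t = ln(12600/3649) / r = 1.23924 / 0.05777 ≈ 21.451

t ≈ 21.45 years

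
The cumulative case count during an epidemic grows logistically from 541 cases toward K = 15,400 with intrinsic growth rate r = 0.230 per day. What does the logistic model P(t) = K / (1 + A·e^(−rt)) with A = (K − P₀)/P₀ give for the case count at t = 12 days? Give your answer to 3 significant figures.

A = (15400 − 541)/541 = 27.4658
P(12) = 15400 / (1 + 27.4658·e^(−0.23·12)) = 15400 / (1 + 27.4658·0.063292)
= 15400 / 2.73836 ≈ 5623.81

≈ 5,620 cases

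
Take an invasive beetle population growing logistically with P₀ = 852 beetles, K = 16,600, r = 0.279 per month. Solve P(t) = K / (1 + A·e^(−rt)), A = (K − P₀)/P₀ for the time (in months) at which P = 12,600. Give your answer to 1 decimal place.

A = (16600 − 852)/852 = 18.48357
12600 = 16600/(1 + 18.48357·e^(−0.279t)) → 1 + 18.48357·e^(−0.279t) = 1.31746
e^(−0.279t) = 0.017175 → t = ln(58.22324)/0.279 = 4.06428/0.279

t ≈ 14.6 months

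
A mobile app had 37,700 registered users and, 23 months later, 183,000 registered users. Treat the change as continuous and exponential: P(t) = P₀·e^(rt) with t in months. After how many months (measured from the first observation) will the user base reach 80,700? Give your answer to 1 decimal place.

t ≈ 11.1 months

r = ln(183000/37700) / 23 ≈ 0.068688 per month
t = ln(80700/37700) / r = 0.76108 / 0.068688 ≈ 11.08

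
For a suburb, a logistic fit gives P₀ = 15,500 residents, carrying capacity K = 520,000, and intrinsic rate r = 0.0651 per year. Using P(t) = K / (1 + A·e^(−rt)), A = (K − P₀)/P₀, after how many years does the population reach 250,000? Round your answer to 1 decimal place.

t ≈ 52.3 years

A = (520000 − 15500)/15500 = 32.54839
250000 = 520000/(1 + 32.54839·e^(−0.0651t)) → 1 + 32.54839·e^(−0.0651t) = 2.08
e^(−0.0651t) = 0.033181 → t = ln(30.1374)/0.0651 = 3.40577/0.0651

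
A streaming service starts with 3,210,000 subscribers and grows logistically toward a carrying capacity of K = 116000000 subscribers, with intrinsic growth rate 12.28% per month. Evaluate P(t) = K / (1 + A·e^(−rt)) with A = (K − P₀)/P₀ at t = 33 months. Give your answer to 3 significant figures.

≈ 72,000,000 subscribers

A = (116000000 − 3210000)/3210000 = 35.13707
P(33) = 116000000 / (1 + 35.13707·e^(−0.1228·33)) = 116000000 / (1 + 35.13707·0.017381)
= 116000000 / 1.6107 ≈ 72018208.24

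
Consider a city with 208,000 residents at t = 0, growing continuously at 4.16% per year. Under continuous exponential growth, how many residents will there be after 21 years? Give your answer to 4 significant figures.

≈ 498,300 residents

P(21) = 208000 · e^(0.0416·21) = 208000 · e^(0.8736)
= 208000 · 2.39552 ≈ 498268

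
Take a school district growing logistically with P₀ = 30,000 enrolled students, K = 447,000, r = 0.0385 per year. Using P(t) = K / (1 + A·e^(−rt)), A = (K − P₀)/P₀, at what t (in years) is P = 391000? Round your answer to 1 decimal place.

A = (447000 − 30000)/30000 = 13.9
391000 = 447000/(1 + 13.9·e^(−0.0385t)) → 1 + 13.9·e^(−0.0385t) = 1.14322
e^(−0.0385t) = 0.010304 → t = ln(97.05179)/0.0385 = 4.57524/0.0385

t ≈ 118.8 years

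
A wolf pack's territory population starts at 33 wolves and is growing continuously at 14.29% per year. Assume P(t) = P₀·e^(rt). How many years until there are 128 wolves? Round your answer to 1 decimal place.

t ≈ 9.5 years

128 = 33 · e^(0.1429·t)
t = ln(128/33) / 0.1429 = ln(3.87879) / 0.1429 = 1.35552 / 0.1429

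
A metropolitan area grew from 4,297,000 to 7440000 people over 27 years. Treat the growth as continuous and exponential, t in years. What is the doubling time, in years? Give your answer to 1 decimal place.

r = ln(7440000/4297000) / 27 = ln(1.73144) / 27 ≈ 0.020332 per year
doubling time = ln 2 / |r| = 0.69315 / 0.020332

doubling time ≈ 34.1 years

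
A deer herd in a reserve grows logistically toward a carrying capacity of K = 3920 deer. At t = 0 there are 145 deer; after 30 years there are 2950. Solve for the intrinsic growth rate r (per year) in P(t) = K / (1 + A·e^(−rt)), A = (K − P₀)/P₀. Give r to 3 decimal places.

r ≈ 0.146 per year

A = (3920 − 145)/145 = 26.03448
2950 = 3920/(1 + 26.03448·e^(−r·30)) → e^(−30r) = (1.32881 − 1)/26.03448 = 0.01263
r = −ln(0.01263)/30 = 4.37169/30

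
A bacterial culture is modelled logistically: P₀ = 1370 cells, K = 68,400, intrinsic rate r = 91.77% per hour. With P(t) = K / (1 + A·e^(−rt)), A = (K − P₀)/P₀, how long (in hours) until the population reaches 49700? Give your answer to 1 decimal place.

A = (68400 − 1370)/1370 = 48.92701
49700 = 68400/(1 + 48.92701·e^(−0.9177t)) → 1 + 48.92701·e^(−0.9177t) = 1.37626
e^(−0.9177t) = 0.00769 → t = ln(130.03595)/0.9177 = 4.86781/0.9177

t ≈ 5.3 hours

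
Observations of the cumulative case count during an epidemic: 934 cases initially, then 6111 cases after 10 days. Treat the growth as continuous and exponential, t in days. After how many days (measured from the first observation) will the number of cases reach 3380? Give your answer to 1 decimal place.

r = ln(6111/934) / 10 ≈ 0.187837 per day
t = ln(3380/934) / r = 1.28615 / 0.187837 ≈ 6.847

t ≈ 6.8 days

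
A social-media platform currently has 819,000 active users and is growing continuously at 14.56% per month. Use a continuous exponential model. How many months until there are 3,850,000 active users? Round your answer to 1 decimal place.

3850000 = 819000 · e^(0.1456·t)
t = ln(3850000/819000) / 0.1456 = ln(4.70085) / 0.1456 = 1.54774 / 0.1456

t ≈ 10.6 months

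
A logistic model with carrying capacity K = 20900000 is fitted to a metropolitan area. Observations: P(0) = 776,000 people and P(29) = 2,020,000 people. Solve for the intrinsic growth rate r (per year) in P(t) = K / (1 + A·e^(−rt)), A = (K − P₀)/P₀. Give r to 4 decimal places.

A = (20900000 − 776000)/776000 = 25.93299
2020000 = 20900000/(1 + 25.93299·e^(−r·29)) → e^(−29r) = (10.34653 − 1)/25.93299 = 0.360411
r = −ln(0.360411)/29 = 1.02051/29

r ≈ 0.0352 per year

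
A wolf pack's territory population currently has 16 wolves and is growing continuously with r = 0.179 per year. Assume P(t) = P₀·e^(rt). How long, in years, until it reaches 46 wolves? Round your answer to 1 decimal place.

46 = 16 · e^(0.179·t)
t = ln(46/16) / 0.179 = ln(2.875) / 0.179 = 1.05605 / 0.179

t ≈ 5.9 years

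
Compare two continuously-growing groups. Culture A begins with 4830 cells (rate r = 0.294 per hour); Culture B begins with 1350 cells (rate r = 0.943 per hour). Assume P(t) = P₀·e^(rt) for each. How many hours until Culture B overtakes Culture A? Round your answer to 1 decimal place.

t ≈ 2.0 hours

4830·e^(0.294t) = 1350·e^(0.943t)
4830/1350 = e^((0.943 − 0.294)t) → ln(3.57778) = 0.649·t
t = 1.27474 / 0.649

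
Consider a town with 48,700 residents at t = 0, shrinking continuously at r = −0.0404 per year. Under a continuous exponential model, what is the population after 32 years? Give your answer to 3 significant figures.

P(32) = 48700 · e^(-0.0404·32) = 48700 · e^(-1.2928)
= 48700 · 0.2745 ≈ 13368.2

≈ 13,400 residents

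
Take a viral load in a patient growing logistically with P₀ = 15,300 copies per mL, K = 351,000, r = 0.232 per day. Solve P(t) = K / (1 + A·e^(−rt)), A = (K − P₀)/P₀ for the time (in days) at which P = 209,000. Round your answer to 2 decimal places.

A = (351000 − 15300)/15300 = 21.94118
209000 = 351000/(1 + 21.94118·e^(−0.232t)) → 1 + 21.94118·e^(−0.232t) = 1.67943
e^(−0.232t) = 0.030966 → t = ln(32.2937)/0.232 = 3.47487/0.232

t ≈ 14.98 days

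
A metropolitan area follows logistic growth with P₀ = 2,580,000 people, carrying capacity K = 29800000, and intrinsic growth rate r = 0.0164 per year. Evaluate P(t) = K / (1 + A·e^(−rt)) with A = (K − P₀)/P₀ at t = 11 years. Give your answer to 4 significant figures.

A = (29800000 − 2580000)/2580000 = 10.55039
P(11) = 29800000 / (1 + 10.55039·e^(−0.0164·11)) = 29800000 / (1 + 10.55039·0.834936)
= 29800000 / 9.8089 ≈ 3038057.21

≈ 3,038,000 people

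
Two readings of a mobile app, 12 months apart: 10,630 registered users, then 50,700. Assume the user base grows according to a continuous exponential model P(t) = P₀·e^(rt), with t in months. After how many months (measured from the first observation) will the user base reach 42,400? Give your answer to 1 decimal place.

t ≈ 10.6 months

r = ln(50700/10630) / 12 ≈ 0.130187 per month
t = ln(42400/10630) / r = 1.38347 / 0.130187 ≈ 10.627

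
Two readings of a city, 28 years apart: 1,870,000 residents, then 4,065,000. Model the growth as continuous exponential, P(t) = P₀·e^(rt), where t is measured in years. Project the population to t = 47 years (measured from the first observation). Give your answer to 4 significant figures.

≈ 6,885,000 residents

r = ln(4065000/1870000) / 28 ≈ 0.027731 per year
P(47) = 1870000 · e^(0.027731·47) = 1870000 · 3.68168 ≈ 6884742.32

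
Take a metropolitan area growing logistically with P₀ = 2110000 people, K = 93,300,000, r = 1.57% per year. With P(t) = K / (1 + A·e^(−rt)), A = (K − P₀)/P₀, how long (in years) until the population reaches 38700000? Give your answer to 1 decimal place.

A = (93300000 − 2110000)/2110000 = 43.21801
38700000 = 93300000/(1 + 43.21801·e^(−0.0157t)) → 1 + 43.21801·e^(−0.0157t) = 2.41085
e^(−0.0157t) = 0.032645 → t = ln(30.63255)/0.0157 = 3.42206/0.0157

t ≈ 218.0 years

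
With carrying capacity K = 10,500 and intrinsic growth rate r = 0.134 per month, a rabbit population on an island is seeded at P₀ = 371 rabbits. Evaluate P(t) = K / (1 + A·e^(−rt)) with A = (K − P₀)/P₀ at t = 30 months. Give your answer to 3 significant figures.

≈ 7,050 rabbits

A = (10500 − 371)/371 = 27.30189
P(30) = 10500 / (1 + 27.30189·e^(−0.134·30)) = 10500 / (1 + 27.30189·0.017953)
= 10500 / 1.49015 ≈ 7046.27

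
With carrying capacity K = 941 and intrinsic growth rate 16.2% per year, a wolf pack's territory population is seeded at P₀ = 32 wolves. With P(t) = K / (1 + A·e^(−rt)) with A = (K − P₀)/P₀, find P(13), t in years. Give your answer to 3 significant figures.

A = (941 − 32)/32 = 28.40625
P(13) = 941 / (1 + 28.40625·e^(−0.162·13)) = 941 / (1 + 28.40625·0.121724)
= 941 / 4.45772 ≈ 211.09

≈ 211 wolves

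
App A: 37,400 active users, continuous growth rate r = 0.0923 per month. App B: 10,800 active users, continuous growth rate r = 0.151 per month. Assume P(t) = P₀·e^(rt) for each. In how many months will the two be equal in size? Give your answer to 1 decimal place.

37400·e^(0.0923t) = 10800·e^(0.151t)
37400/10800 = e^((0.151 − 0.0923)t) → ln(3.46296) = 0.0587·t
t = 1.24212 / 0.0587

t ≈ 21.2 months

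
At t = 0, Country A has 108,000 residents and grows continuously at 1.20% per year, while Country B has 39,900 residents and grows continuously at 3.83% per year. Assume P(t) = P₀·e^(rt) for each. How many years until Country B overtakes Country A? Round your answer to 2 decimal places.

108000·e^(0.012t) = 39900·e^(0.0383t)
108000/39900 = e^((0.0383 − 0.012)t) → ln(2.70677) = 0.0263·t
t = 0.99575 / 0.0263

t ≈ 37.86 years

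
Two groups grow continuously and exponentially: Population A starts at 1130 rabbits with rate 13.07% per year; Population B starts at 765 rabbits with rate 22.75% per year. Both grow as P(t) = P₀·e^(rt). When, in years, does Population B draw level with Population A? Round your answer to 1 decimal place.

1130·e^(0.1307t) = 765·e^(0.2275t)
1130/765 = e^((0.2275 − 0.1307)t) → ln(1.47712) = 0.0968·t
t = 0.3901 / 0.0968

t ≈ 4.0 years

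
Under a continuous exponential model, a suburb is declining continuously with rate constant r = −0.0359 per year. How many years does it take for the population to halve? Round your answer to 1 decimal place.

half-life = ln(2) / |r| = 0.69315 / 0.0359

half-life ≈ 19.3 years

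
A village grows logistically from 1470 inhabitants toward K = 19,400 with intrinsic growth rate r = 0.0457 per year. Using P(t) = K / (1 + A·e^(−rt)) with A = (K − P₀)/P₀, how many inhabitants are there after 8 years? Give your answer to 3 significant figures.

A = (19400 − 1470)/1470 = 12.19728
P(8) = 19400 / (1 + 12.19728·e^(−0.0457·8)) = 19400 / (1 + 12.19728·0.69378)
= 19400 / 9.46223 ≈ 2050.26

≈ 2,050 inhabitants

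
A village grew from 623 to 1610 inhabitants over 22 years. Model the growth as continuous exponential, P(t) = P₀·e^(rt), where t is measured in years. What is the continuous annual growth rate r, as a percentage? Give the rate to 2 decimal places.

r ≈ 4.32% per year

1610 = 623 · e^(r·22)
e^(22r) = 1610/623 = 2.58427
r = ln(2.58427) / 22 = 0.94944 / 22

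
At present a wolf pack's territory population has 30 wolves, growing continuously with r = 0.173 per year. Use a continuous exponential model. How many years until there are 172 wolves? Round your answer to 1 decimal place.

172 = 30 · e^(0.173·t)
t = ln(172/30) / 0.173 = ln(5.73333) / 0.173 = 1.7463 / 0.173

t ≈ 10.1 years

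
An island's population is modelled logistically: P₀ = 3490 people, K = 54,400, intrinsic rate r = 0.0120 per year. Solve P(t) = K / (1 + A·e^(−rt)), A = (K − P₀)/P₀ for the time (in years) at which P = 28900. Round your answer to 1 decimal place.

A = (54400 − 3490)/3490 = 14.58739
28900 = 54400/(1 + 14.58739·e^(−0.012t)) → 1 + 14.58739·e^(−0.012t) = 1.88235
e^(−0.012t) = 0.060487 → t = ln(16.53238)/0.012 = 2.80532/0.012

t ≈ 233.8 years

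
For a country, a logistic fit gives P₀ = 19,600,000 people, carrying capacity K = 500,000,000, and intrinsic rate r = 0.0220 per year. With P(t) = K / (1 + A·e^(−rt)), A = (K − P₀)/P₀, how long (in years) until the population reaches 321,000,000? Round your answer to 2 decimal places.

t ≈ 171.96 years

A = (500000000 − 19600000)/19600000 = 24.5102
321000000 = 500000000/(1 + 24.5102·e^(−0.022t)) → 1 + 24.5102·e^(−0.022t) = 1.55763
e^(−0.022t) = 0.022751 → t = ln(43.95405)/0.022 = 3.78314/0.022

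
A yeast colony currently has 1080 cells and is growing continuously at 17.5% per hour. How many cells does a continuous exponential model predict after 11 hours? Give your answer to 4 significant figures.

≈ 7,404 cells

P(11) = 1080 · e^(0.175·11) = 1080 · e^(1.925)
= 1080 · 6.85515 ≈ 7403.56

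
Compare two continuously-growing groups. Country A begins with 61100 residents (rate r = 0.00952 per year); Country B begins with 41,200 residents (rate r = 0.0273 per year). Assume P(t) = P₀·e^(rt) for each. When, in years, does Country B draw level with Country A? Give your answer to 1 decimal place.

61100·e^(0.00952t) = 41200·e^(0.0273t)
61100/41200 = e^((0.0273 − 0.00952)t) → ln(1.48301) = 0.01778·t
t = 0.39407 / 0.01778

t ≈ 22.2 years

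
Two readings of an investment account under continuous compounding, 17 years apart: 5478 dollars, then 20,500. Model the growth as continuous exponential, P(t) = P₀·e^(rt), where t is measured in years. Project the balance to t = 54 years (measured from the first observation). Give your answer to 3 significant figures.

r = ln(20500/5478) / 17 ≈ 0.077629 per year
P(54) = 5478 · e^(0.077629·54) = 5478 · 66.151 ≈ 362375.18

≈ 362,000 dollars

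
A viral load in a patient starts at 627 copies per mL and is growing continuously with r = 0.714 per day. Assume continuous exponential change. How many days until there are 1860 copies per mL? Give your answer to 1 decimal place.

t ≈ 1.5 days

1860 = 627 · e^(0.714·t)
t = ln(1860/627) / 0.714 = ln(2.96651) / 0.714 = 1.08739 / 0.714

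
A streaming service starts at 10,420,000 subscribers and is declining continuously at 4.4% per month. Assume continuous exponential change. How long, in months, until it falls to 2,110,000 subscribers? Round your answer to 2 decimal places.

t ≈ 36.30 months

2110000 = 10420000 · e^(-0.044·t)
t = ln(2110000/10420000) / -0.044 = ln(0.2025) / -0.044 = -1.59704 / -0.044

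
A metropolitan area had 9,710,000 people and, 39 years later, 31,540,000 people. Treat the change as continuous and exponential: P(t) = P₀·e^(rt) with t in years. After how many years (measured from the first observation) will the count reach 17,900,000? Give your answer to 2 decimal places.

t ≈ 20.25 years

r = ln(31540000/9710000) / 39 ≈ 0.030208 per year
t = ln(17900000/9710000) / r = 0.61164 / 0.030208 ≈ 20.248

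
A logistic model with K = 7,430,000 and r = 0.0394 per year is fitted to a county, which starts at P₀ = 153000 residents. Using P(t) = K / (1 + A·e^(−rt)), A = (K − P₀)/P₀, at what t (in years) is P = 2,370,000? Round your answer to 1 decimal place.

A = (7430000 − 153000)/153000 = 47.56209
2370000 = 7430000/(1 + 47.56209·e^(−0.0394t)) → 1 + 47.56209·e^(−0.0394t) = 3.13502
e^(−0.0394t) = 0.044889 → t = ln(22.27711)/0.0394 = 3.10356/0.0394

t ≈ 78.8 years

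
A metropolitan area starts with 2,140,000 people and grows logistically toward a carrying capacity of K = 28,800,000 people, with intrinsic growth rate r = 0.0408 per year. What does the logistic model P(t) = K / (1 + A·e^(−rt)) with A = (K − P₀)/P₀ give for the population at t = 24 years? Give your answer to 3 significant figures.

A = (28800000 − 2140000)/2140000 = 12.45794
P(24) = 28800000 / (1 + 12.45794·e^(−0.0408·24)) = 28800000 / (1 + 12.45794·0.375611)
= 28800000 / 5.67935 ≈ 5071005.88

≈ 5,070,000 people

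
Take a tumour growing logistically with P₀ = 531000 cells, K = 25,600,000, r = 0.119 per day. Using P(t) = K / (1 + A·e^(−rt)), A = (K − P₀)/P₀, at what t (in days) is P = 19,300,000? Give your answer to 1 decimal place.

t ≈ 41.8 days

A = (25600000 − 531000)/531000 = 47.21092
19300000 = 25600000/(1 + 47.21092·e^(−0.119t)) → 1 + 47.21092·e^(−0.119t) = 1.32642
e^(−0.119t) = 0.006914 → t = ln(144.63029)/0.119 = 4.97418/0.119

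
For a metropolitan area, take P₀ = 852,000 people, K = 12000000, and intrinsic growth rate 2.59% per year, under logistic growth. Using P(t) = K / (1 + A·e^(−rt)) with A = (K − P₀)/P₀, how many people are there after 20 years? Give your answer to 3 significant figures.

A = (12000000 − 852000)/852000 = 13.08451
P(20) = 12000000 / (1 + 13.08451·e^(−0.0259·20)) = 12000000 / (1 + 13.08451·0.595711)
= 12000000 / 8.79458 ≈ 1364476.47

≈ 1,360,000 people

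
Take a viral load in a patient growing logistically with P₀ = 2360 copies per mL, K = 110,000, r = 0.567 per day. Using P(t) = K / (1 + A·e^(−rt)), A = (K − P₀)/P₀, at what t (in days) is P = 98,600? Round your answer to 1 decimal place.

t ≈ 10.5 days

A = (110000 − 2360)/2360 = 45.61017
98600 = 110000/(1 + 45.61017·e^(−0.567t)) → 1 + 45.61017·e^(−0.567t) = 1.11562
e^(−0.567t) = 0.002535 → t = ln(394.48796)/0.567 = 5.97759/0.567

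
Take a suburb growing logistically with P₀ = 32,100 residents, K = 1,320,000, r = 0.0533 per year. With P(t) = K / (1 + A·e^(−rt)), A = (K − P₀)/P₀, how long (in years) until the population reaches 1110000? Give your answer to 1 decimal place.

A = (1320000 − 32100)/32100 = 40.1215
1110000 = 1320000/(1 + 40.1215·e^(−0.0533t)) → 1 + 40.1215·e^(−0.0533t) = 1.18919
e^(−0.0533t) = 0.004715 → t = ln(212.07076)/0.0533 = 5.35692/0.0533

t ≈ 100.5 years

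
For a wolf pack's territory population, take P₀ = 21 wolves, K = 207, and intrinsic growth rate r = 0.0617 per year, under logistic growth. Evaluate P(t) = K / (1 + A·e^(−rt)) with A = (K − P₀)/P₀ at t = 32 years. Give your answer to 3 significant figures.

≈ 92.8 wolves

A = (207 − 21)/21 = 8.85714
P(32) = 207 / (1 + 8.85714·e^(−0.0617·32)) = 207 / (1 + 8.85714·0.138845)
= 207 / 2.22977 ≈ 92.83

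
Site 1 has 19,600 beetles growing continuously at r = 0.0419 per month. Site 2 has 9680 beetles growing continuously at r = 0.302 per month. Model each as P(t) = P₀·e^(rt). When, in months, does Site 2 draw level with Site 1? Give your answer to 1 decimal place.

19600·e^(0.0419t) = 9680·e^(0.302t)
19600/9680 = e^((0.302 − 0.0419)t) → ln(2.02479) = 0.2601·t
t = 0.70547 / 0.2601

t ≈ 2.7 months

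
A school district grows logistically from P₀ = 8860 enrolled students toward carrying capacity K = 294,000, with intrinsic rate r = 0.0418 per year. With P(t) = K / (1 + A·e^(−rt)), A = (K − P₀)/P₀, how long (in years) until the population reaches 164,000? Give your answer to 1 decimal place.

A = (294000 − 8860)/8860 = 32.18284
164000 = 294000/(1 + 32.18284·e^(−0.0418t)) → 1 + 32.18284·e^(−0.0418t) = 1.79268
e^(−0.0418t) = 0.024631 → t = ln(40.5999)/0.0418 = 3.70377/0.0418

t ≈ 88.6 years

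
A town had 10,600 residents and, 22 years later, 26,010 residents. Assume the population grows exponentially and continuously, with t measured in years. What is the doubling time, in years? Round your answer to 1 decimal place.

doubling time ≈ 17.0 years

r = ln(26010/10600) / 22 = ln(2.45377) / 22 ≈ 0.040801 per year
doubling time = ln 2 / |r| = 0.69315 / 0.040801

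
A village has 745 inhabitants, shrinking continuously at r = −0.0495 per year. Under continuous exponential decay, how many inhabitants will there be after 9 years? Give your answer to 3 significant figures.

≈ 477 inhabitants

P(9) = 745 · e^(-0.0495·9) = 745 · e^(-0.4455)
= 745 · 0.6405 ≈ 477.18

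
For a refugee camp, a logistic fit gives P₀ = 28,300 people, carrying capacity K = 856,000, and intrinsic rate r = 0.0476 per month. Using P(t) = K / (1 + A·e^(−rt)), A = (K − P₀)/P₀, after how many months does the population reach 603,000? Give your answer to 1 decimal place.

A = (856000 − 28300)/28300 = 29.24735
603000 = 856000/(1 + 29.24735·e^(−0.0476t)) → 1 + 29.24735·e^(−0.0476t) = 1.41957
e^(−0.0476t) = 0.014346 → t = ln(69.70811)/0.0476 = 4.24432/0.0476

t ≈ 89.2 months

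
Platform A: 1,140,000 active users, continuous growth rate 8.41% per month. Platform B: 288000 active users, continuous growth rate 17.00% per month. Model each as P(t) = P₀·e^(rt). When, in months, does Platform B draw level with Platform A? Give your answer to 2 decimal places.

1140000·e^(0.0841t) = 288000·e^(0.17t)
1140000/288000 = e^((0.17 − 0.0841)t) → ln(3.95833) = 0.0859·t
t = 1.37582 / 0.0859

t ≈ 16.02 months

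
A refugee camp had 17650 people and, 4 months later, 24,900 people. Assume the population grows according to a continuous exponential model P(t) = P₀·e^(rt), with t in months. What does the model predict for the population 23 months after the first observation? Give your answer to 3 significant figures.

r = ln(24900/17650) / 4 ≈ 0.086033 per month
P(23) = 17650 · e^(0.086033·23) = 17650 · 7.23376 ≈ 127675.88

≈ 128,000 people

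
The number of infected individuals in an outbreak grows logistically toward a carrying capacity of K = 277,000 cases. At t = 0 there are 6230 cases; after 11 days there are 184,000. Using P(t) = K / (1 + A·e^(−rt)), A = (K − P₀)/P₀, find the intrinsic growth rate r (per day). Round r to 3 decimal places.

r ≈ 0.405 per day

A = (277000 − 6230)/6230 = 43.46228
184000 = 277000/(1 + 43.46228·e^(−r·11)) → e^(−11r) = (1.50543 − 1)/43.46228 = 0.011629
r = −ln(0.011629)/11 = 4.45423/11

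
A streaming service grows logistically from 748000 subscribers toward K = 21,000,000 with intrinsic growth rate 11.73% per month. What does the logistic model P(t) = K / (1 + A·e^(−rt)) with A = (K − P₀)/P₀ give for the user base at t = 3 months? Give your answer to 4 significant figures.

≈ 1,048,000 subscribers

A = (21000000 − 748000)/748000 = 27.07487
P(3) = 21000000 / (1 + 27.07487·e^(−0.1173·3)) = 21000000 / (1 + 27.07487·0.70335)
= 21000000 / 20.04312 ≈ 1047741.1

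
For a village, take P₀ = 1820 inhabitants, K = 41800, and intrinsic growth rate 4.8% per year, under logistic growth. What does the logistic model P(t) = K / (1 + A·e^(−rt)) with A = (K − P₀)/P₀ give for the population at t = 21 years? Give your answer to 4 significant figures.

≈ 4,636 inhabitants

A = (41800 − 1820)/1820 = 21.96703
P(21) = 41800 / (1 + 21.96703·e^(−0.048·21)) = 41800 / (1 + 21.96703·0.364948)
= 41800 / 9.01683 ≈ 4635.78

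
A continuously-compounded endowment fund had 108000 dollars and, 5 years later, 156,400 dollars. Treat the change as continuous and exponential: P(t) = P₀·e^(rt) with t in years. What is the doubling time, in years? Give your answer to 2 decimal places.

r = ln(156400/108000) / 5 = ln(1.44815) / 5 ≈ 0.074057 per year
doubling time = ln 2 / |r| = 0.69315 / 0.074057

doubling time ≈ 9.36 years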